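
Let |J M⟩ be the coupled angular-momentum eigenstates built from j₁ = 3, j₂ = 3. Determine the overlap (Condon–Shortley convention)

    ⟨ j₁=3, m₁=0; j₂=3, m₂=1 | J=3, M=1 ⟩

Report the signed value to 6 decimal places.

j₁+j₂−J=3  J+j₁−j₂=3  J−j₁+j₂=3  j₁+j₂+J+1=10
(j₁±m₁, j₂±m₂, J±M) = (3,3,4,2,4,2)
P² = 864/25
sum k=1..3:
  [1] −1/24 = -1/24
  [2] +1/8 = 1/8
  [3] −1/72 = -1/72
S = 5/72
C² = P²·S² = 1/6 ; C = +0.408248

+0.408248  (= +√(1/6))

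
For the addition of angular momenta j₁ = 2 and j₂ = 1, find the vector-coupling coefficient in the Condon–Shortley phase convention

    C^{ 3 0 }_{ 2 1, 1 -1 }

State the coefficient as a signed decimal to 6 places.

j₁+j₂−J=0  J+j₁−j₂=4  J−j₁+j₂=2  j₁+j₂+J+1=7
(j₁±m₁, j₂±m₂, J±M) = (3,1,0,2,3,3)
P² = 144/5
sum k=0..0:
  [0] +1/12 = 1/12
S = 1/12
C² = P²·S² = 1/5 ; C = +0.447214

+0.447214  (= +√(1/5))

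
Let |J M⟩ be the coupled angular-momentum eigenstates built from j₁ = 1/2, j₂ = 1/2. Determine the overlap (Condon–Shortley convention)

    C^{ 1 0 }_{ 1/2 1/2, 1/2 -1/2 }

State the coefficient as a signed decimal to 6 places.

√[3·0!1!1!/3! · 1!0!0!1!1!1!] = √(1/2)
  +(−1)^0/∏(0,0,0,0,1,1)! = 1  (running 1)
⟨..|..⟩ = √(1/2)·(1) = +0.707107

+0.707107  (= +√(1/2))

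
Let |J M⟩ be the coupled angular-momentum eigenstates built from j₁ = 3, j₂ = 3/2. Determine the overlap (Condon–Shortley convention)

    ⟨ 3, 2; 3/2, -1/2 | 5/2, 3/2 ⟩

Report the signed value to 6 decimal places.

√[6·2!4!1!/8! · 5!1!1!2!4!1!] = √(288/7)
  +(−1)^0/∏(0,2,1,1,3,0)! = 1/12  (running 1/12)
  +(−1)^1/∏(1,1,0,0,4,1)! = -1/24  (running 1/24)
⟨..|..⟩ = √(288/7)·(1/24) = +0.267261

+√(1/14) = +0.267261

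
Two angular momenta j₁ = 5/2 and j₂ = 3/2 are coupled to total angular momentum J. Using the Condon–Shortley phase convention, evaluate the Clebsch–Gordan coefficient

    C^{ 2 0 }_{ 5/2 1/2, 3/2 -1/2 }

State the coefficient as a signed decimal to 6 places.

−√(1/14) = -0.267261

triangle: 2!·3!·1!/7! = 12/5040
(j±m)!: 3!·2!·1!·2!·2!·2! = 96
prefactor² = (2J+1)·Δ·N² = 8/7
  k=0: +1/(0!·2!·2!·1!·1!·0!) = 1/4
  k=1: −1/(1!·1!·1!·0!·2!·1!) = -1/2
Σ = -1/4  ⇒  CG² = 8/7·(-1/4)² = 1/14
CG = −√(1/14) = -0.267261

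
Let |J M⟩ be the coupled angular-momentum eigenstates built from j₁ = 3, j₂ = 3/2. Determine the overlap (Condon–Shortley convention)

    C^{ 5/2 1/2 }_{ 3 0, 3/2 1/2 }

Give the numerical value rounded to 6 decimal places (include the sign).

−√(6/35) ≈ -0.414039

triangle: 2!·4!·1!/8! = 48/40320
(j±m)!: 3!·3!·2!·1!·3!·2! = 864
prefactor² = (2J+1)·Δ·N² = 216/35
  k=1: −1/(1!·1!·2!·1!·2!·0!) = -1/4
  k=2: +1/(2!·0!·1!·0!·3!·1!) = 1/12
Σ = -1/6  ⇒  CG² = 216/35·(-1/6)² = 6/35
CG = −√(6/35) = -0.414039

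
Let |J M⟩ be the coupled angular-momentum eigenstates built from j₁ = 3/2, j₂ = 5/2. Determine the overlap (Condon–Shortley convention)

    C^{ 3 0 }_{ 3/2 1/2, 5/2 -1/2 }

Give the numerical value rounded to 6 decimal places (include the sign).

j₁+j₂−J=1  J+j₁−j₂=2  J−j₁+j₂=4  j₁+j₂+J+1=8
(j₁±m₁, j₂±m₂, J±M) = (2,1,2,3,3,3)
P² = 36/5
sum k=0..1:
  [0] +1/4 = 1/4
  [1] −1/12 = -1/12
S = 1/6
C² = P²·S² = 1/5 ; C = +0.447214

+0.447214  (= +√(1/5))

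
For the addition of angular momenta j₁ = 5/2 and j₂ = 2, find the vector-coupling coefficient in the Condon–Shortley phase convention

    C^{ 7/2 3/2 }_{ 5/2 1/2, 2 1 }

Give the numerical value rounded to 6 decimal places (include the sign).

√[8·1!4!3!/9! · 3!2!3!1!5!2!] = √(384/7)
  +(−1)^0/∏(0,1,2,3,2,0)! = 1/24  (running 1/24)
  +(−1)^1/∏(1,0,1,2,3,1)! = -1/12  (running -1/24)
⟨..|..⟩ = √(384/7)·(-1/24) = -0.308607

−√(2/21) = -0.308607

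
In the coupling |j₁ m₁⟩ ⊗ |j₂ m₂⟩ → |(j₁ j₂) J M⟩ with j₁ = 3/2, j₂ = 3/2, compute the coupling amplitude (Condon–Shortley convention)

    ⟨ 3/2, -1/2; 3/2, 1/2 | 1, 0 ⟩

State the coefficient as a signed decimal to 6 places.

triangle: 2!*1!*1!/5! = 2/120
(j±m)!: 1!*2!*2!*1!*1!*1! = 4
prefactor² = (2J+1)*Δ*N² = 1/5
  k=1: −1/(1!*1!*1!*1!*0!*0!) = -1
  k=2: +1/(2!*0!*0!*0!*1!*1!) = 1/2
Σ = -1/2  ⇒  CG² = 1/5*(-1/2)² = 1/20
CG = −√(1/20) = -0.223607

-0.223607  (= −√(1/20))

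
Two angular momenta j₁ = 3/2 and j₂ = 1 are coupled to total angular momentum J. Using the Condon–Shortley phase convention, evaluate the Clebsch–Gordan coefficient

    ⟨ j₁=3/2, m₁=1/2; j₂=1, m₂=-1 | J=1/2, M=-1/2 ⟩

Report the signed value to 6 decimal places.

√[2·2!1!0!/4! · 2!1!0!2!0!1!] = √(2/3)
  +(−1)^0/∏(0,2,1,0,0,0)! = 1/2  (running 1/2)
⟨..|..⟩ = √(2/3)·(1/2) = +0.408248

+0.408248  (= +√(1/6))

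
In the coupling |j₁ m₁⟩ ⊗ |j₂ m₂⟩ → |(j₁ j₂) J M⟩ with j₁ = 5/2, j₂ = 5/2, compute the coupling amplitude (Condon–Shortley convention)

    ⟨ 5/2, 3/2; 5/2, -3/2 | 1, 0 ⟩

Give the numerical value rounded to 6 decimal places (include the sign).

√[3·4!1!1!/7! · 4!1!1!4!1!1!] = √(288/35)
  +(−1)^0/∏(0,4,1,1,0,0)! = 1/24  (running 1/24)
  +(−1)^1/∏(1,3,0,0,1,1)! = -1/6  (running -1/8)
⟨..|..⟩ = √(288/35)·(-1/8) = -0.358569

-0.358569  (= −√(9/70))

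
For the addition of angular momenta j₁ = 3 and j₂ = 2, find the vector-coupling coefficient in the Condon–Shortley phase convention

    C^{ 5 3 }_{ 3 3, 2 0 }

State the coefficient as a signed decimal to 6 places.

+√(2/15) ≈ +0.365148

triangle: 0!·6!·4!/11! = 17280/39916800
(j±m)!: 6!·0!·2!·2!·8!·2! = 232243200
prefactor² = (2J+1)·Δ·N² = 1105920
  k=0: +1/(0!·0!·0!·2!·6!·2!) = 1/2880
Σ = 1/2880  ⇒  CG² = 1105920·1/2880² = 2/15
CG = +√(2/15) = +0.365148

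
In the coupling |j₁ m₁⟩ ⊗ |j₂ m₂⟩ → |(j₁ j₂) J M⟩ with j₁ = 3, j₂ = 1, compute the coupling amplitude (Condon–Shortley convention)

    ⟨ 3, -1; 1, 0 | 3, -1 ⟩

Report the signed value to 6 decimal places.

-0.288675  (= −√(1/12))

j₁+j₂−J=1  J+j₁−j₂=5  J−j₁+j₂=1  j₁+j₂+J+1=8
(j₁±m₁, j₂±m₂, J±M) = (2,4,1,1,2,4)
P² = 48
sum k=0..1:
  [0] +1/24 = 1/24
  [1] −1/12 = -1/12
S = -1/24
C² = P²·S² = 1/12 ; C = -0.288675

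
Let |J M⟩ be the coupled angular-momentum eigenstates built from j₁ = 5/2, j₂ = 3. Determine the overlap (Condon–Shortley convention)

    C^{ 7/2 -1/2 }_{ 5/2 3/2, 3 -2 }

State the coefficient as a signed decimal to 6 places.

j₁+j₂−J=2  J+j₁−j₂=3  J−j₁+j₂=4  j₁+j₂+J+1=10
(j₁±m₁, j₂±m₂, J±M) = (4,1,1,5,3,4)
P² = 9216/35
sum k=0..1:
  [0] +1/24 = 1/24
  [1] −1/144 = -1/144
S = 5/144
C² = P²·S² = 20/63 ; C = +0.563436

+0.563436  (= +√(20/63))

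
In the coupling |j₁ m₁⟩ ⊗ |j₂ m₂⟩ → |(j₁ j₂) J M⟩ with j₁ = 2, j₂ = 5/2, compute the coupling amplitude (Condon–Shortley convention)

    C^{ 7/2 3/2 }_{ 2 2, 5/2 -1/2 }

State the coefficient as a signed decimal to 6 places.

triangle: 1!*3!*4!/9! = 144/362880
(j±m)!: 4!*0!*2!*3!*5!*2! = 69120
prefactor² = (2J+1)*Δ*N² = 1536/7
  k=0: +1/(0!*1!*0!*2!*3!*2!) = 1/24
Σ = 1/24  ⇒  CG² = 1536/7*1/24² = 8/21
CG = +√(8/21) = +0.617213

+√(8/21) ≈ +0.617213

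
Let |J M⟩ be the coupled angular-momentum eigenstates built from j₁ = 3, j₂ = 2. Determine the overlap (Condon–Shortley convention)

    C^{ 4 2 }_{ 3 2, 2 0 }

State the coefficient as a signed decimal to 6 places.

+√(12/35) ≈ +0.585540

triangle: 1!·5!·3!/10! = 720/3628800
(j±m)!: 5!·1!·2!·2!·6!·2! = 691200
prefactor² = (2J+1)·Δ·N² = 8640/7
  k=0: +1/(0!·1!·1!·2!·4!·1!) = 1/48
  k=1: −1/(1!·0!·0!·1!·5!·2!) = -1/240
Σ = 1/60  ⇒  CG² = 8640/7·1/60² = 12/35
CG = +√(12/35) = +0.585540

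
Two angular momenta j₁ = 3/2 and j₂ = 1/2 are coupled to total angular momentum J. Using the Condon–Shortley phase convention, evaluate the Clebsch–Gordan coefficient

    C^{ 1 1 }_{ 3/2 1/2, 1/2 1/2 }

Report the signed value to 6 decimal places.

√[3·1!2!0!/4! · 2!1!1!0!2!0!] = √(1)
  +(−1)^1/∏(1,0,0,0,2,0)! = -1/2  (running -1/2)
⟨..|..⟩ = √(1)·(-1/2) = -0.500000

−√(1/4) = -0.500000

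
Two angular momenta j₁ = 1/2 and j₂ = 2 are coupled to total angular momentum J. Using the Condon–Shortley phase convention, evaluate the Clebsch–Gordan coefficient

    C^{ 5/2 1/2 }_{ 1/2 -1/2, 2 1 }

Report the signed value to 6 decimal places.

triangle: 0!*1!*4!/6! = 24/720
(j±m)!: 0!*1!*3!*1!*3!*2! = 72
prefactor² = (2J+1)*Δ*N² = 72/5
  k=0: +1/(0!*0!*1!*3!*0!*1!) = 1/6
Σ = 1/6  ⇒  CG² = 72/5*1/6² = 2/5
CG = +√(2/5) = +0.632456

+√(2/5) = +0.632456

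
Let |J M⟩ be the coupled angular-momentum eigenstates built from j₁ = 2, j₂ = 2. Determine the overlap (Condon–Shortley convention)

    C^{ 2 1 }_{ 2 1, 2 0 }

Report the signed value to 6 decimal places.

-0.267261  (= −√(1/14))

triangle: 2!*2!*2!/7! = 8/5040
(j±m)!: 3!*1!*2!*2!*3!*1! = 144
prefactor² = (2J+1)*Δ*N² = 8/7
  k=0: +1/(0!*2!*1!*2!*1!*0!) = 1/4
  k=1: −1/(1!*1!*0!*1!*2!*1!) = -1/2
Σ = -1/4  ⇒  CG² = 8/7*(-1/4)² = 1/14
CG = −√(1/14) = -0.267261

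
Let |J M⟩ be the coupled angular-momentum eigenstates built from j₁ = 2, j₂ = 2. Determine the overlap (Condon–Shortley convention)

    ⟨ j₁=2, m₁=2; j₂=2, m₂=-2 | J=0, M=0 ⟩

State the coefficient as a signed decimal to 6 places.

+0.447214  (= +√(1/5))

triangle: 4!·0!·0!/5! = 24/120
(j±m)!: 4!·0!·0!·4!·0!·0! = 576
prefactor² = (2J+1)·Δ·N² = 576/5
  k=0: +1/(0!·4!·0!·0!·0!·0!) = 1/24
Σ = 1/24  ⇒  CG² = 576/5·1/24² = 1/5
CG = +√(1/5) = +0.447214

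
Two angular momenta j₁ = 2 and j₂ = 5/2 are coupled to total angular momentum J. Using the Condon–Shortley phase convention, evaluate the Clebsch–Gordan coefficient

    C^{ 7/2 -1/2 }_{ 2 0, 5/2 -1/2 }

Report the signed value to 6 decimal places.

+√(4/105) = +0.195180

triangle: 1!×3!×4!/9! = 144/362880
(j±m)!: 2!×2!×2!×3!×3!×4! = 6912
prefactor² = (2J+1)×Δ×N² = 768/35
  k=0: +1/(0!×1!×2!×2!×1!×2!) = 1/8
  k=1: −1/(1!×0!×1!×1!×2!×3!) = -1/12
Σ = 1/24  ⇒  CG² = 768/35×1/24² = 4/105
CG = +√(4/105) = +0.195180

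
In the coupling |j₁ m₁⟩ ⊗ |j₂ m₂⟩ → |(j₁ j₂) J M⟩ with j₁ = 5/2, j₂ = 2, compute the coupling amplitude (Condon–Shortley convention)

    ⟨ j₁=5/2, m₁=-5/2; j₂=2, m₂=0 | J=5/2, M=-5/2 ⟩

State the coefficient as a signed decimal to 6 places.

+0.597614

j₁+j₂−J=2  J+j₁−j₂=3  J−j₁+j₂=2  j₁+j₂+J+1=8
(j₁±m₁, j₂±m₂, J±M) = (0,5,2,2,0,5)
P² = 1440/7
sum k=2..2:
  [2] +1/24 = 1/24
S = 1/24
C² = P²·S² = 5/14 ; C = +0.597614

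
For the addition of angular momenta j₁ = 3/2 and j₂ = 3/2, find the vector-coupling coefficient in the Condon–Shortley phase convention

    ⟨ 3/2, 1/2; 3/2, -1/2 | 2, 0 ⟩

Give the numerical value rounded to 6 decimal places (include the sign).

+0.500000  (= +√(1/4))

√[5·1!2!2!/6! · 2!1!1!2!2!2!] = √(4/9)
  +(−1)^0/∏(0,1,1,1,1,1)! = 1  (running 1)
  +(−1)^1/∏(1,0,0,0,2,2)! = -1/4  (running 3/4)
⟨..|..⟩ = √(4/9)·(3/4) = +0.500000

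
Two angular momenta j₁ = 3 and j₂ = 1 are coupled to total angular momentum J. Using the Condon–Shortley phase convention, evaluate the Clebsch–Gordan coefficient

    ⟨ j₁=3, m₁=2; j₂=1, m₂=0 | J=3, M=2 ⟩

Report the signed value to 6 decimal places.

√[7·1!5!1!/8! · 5!1!1!1!5!1!] = √(300)
  +(−1)^0/∏(0,1,1,1,4,0)! = 1/24  (running 1/24)
  +(−1)^1/∏(1,0,0,0,5,1)! = -1/120  (running 1/30)
⟨..|..⟩ = √(300)·(1/30) = +0.577350

+√(1/3) = +0.577350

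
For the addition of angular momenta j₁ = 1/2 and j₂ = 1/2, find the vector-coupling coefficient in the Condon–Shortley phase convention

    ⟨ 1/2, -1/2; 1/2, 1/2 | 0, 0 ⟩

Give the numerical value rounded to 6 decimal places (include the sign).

-0.707107

√[1·1!0!0!/2! · 0!1!1!0!0!0!] = √(1/2)
  +(−1)^1/∏(1,0,0,0,0,0)! = -1  (running -1)
⟨..|..⟩ = √(1/2)·(-1) = -0.707107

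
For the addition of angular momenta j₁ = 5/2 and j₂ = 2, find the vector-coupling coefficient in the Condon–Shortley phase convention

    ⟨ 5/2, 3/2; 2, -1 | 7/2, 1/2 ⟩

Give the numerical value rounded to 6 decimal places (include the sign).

+0.619780  (= +√(121/315))

triangle: 1!×4!×3!/9! = 144/362880
(j±m)!: 4!×1!×1!×3!×4!×3! = 20736
prefactor² = (2J+1)×Δ×N² = 2304/35
  k=0: +1/(0!×1!×1!×1!×3!×2!) = 1/12
  k=1: −1/(1!×0!×0!×0!×4!×3!) = -1/144
Σ = 11/144  ⇒  CG² = 2304/35×11/144² = 121/315
CG = +√(121/315) = +0.619780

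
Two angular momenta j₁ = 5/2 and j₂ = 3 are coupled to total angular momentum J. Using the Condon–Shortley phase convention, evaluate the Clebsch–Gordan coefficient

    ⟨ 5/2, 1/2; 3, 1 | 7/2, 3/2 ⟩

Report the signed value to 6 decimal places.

triangle: 2!×3!×4!/10! = 288/3628800
(j±m)!: 3!×2!×4!×2!×5!×2! = 138240
prefactor² = (2J+1)×Δ×N² = 3072/35
  k=0: +1/(0!×2!×2!×4!×1!×0!) = 1/96
  k=1: −1/(1!×1!×1!×3!×2!×1!) = -1/12
  k=2: +1/(2!×0!×0!×2!×3!×2!) = 1/48
Σ = -5/96  ⇒  CG² = 3072/35×(-5/96)² = 5/21
CG = −√(5/21) = -0.487950

−√(5/21) = -0.487950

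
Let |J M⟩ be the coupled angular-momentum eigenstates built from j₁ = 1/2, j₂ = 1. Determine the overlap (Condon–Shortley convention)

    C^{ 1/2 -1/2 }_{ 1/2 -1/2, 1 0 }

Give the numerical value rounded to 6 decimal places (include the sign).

triangle: 1!*0!*1!/3! = 1/6
(j±m)!: 0!*1!*1!*1!*0!*1! = 1
prefactor² = (2J+1)*Δ*N² = 1/3
  k=1: −1/(1!*0!*0!*0!*0!*1!) = -1
Σ = -1  ⇒  CG² = 1/3*(-1)² = 1/3
CG = −√(1/3) = -0.577350

-0.577350  (= −√(1/3))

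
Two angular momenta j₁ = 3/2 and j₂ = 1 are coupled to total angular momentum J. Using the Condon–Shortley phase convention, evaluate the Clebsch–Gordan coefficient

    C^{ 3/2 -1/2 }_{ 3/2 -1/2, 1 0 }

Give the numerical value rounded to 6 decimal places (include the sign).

triangle: 1!*2!*1!/5! = 2/120
(j±m)!: 1!*2!*1!*1!*1!*2! = 4
prefactor² = (2J+1)*Δ*N² = 4/15
  k=0: +1/(0!*1!*2!*1!*0!*0!) = 1/2
  k=1: −1/(1!*0!*1!*0!*1!*1!) = -1
Σ = -1/2  ⇒  CG² = 4/15*(-1/2)² = 1/15
CG = −√(1/15) = -0.258199

−√(1/15) ≈ -0.258199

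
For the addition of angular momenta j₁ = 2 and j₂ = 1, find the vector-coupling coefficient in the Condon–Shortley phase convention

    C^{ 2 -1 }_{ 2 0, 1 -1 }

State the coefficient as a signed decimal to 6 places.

+0.707107

triangle: 1!·3!·1!/6! = 6/720
(j±m)!: 2!·2!·0!·2!·1!·3! = 48
prefactor² = (2J+1)·Δ·N² = 2
  k=0: +1/(0!·1!·2!·0!·1!·1!) = 1/2
Σ = 1/2  ⇒  CG² = 2·1/2² = 1/2
CG = +√(1/2) = +0.707107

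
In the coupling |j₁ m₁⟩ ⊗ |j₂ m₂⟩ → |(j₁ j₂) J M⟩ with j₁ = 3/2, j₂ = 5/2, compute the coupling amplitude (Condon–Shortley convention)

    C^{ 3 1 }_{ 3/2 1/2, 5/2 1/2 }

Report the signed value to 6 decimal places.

+√(1/60) ≈ +0.129099

√[7·1!2!4!/8! · 2!1!3!2!4!2!] = √(48/5)
  +(−1)^0/∏(0,1,1,3,1,1)! = 1/6  (running 1/6)
  +(−1)^1/∏(1,0,0,2,2,2)! = -1/8  (running 1/24)
⟨..|..⟩ = √(48/5)·(1/24) = +0.129099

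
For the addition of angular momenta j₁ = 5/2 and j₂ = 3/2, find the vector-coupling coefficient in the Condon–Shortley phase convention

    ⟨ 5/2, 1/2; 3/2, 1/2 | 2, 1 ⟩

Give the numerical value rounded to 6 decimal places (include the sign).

−√(25/84) ≈ -0.545545

j₁+j₂−J=2  J+j₁−j₂=3  J−j₁+j₂=1  j₁+j₂+J+1=7
(j₁±m₁, j₂±m₂, J±M) = (3,2,2,1,3,1)
P² = 12/7
sum k=1..2:
  [1] −1/2 = -1/2
  [2] +1/12 = 1/12
S = -5/12
C² = P²·S² = 25/84 ; C = -0.545545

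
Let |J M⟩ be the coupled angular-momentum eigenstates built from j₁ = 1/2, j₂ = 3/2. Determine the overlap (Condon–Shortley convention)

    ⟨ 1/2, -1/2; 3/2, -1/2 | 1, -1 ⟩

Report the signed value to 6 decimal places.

j₁+j₂−J=1  J+j₁−j₂=0  J−j₁+j₂=2  j₁+j₂+J+1=4
(j₁±m₁, j₂±m₂, J±M) = (0,1,1,2,0,2)
P² = 1
sum k=1..1:
  [1] −1/2 = -1/2
S = -1/2
C² = P²·S² = 1/4 ; C = -0.500000

-0.500000  (= −√(1/4))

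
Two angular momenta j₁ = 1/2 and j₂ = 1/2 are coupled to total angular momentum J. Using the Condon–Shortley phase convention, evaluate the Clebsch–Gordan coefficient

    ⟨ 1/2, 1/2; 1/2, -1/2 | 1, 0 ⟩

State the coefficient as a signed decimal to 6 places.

triangle: 0!×1!×1!/3! = 1/6
(j±m)!: 1!×0!×0!×1!×1!×1! = 1
prefactor² = (2J+1)×Δ×N² = 1/2
  k=0: +1/(0!×0!×0!×0!×1!×1!) = 1
Σ = 1  ⇒  CG² = 1/2×1² = 1/2
CG = +√(1/2) = +0.707107

+0.707107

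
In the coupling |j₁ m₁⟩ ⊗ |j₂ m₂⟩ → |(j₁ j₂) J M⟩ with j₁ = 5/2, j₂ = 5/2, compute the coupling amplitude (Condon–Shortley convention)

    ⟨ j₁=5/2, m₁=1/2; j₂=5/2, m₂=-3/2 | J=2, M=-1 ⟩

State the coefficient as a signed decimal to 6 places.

j₁+j₂−J=3  J+j₁−j₂=2  J−j₁+j₂=2  j₁+j₂+J+1=8
(j₁±m₁, j₂±m₂, J±M) = (3,2,1,4,1,3)
P² = 36/7
sum k=0..1:
  [0] +1/12 = 1/12
  [1] −1/4 = -1/4
S = -1/6
C² = P²·S² = 1/7 ; C = -0.377964

-0.377964  (= −√(1/7))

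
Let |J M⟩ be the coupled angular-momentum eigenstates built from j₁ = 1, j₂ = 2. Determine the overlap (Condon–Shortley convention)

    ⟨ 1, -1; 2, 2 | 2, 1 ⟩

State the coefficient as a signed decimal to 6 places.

j₁+j₂−J=1  J+j₁−j₂=1  J−j₁+j₂=3  j₁+j₂+J+1=6
(j₁±m₁, j₂±m₂, J±M) = (0,2,4,0,3,1)
P² = 12
sum k=1..1:
  [1] −1/6 = -1/6
S = -1/6
C² = P²·S² = 1/3 ; C = -0.577350

-0.577350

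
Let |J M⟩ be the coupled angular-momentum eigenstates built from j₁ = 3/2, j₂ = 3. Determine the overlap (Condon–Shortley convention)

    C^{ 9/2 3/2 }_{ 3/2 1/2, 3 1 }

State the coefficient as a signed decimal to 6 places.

+0.731925  (= +√(15/28))

triangle: 0!×3!×6!/10! = 4320/3628800
(j±m)!: 2!×1!×4!×2!×6!×3! = 414720
prefactor² = (2J+1)×Δ×N² = 34560/7
  k=0: +1/(0!×0!×1!×4!×2!×2!) = 1/96
Σ = 1/96  ⇒  CG² = 34560/7×1/96² = 15/28
CG = +√(15/28) = +0.731925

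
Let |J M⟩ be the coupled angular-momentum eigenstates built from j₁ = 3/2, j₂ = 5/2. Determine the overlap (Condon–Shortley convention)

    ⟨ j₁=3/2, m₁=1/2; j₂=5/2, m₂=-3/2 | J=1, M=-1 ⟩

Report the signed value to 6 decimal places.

triangle: 3!*0!*2!/6! = 12/720
(j±m)!: 2!*1!*1!*4!*0!*2! = 96
prefactor² = (2J+1)*Δ*N² = 24/5
  k=1: −1/(1!*2!*0!*0!*0!*2!) = -1/4
Σ = -1/4  ⇒  CG² = 24/5*(-1/4)² = 3/10
CG = −√(3/10) = -0.547723

-0.547723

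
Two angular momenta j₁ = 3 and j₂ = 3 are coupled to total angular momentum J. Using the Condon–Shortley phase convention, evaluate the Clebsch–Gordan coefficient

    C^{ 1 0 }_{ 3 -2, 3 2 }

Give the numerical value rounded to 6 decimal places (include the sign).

+√(1/7) = +0.377964

triangle: 5!·1!·1!/8! = 120/40320
(j±m)!: 1!·5!·5!·1!·1!·1! = 14400
prefactor² = (2J+1)·Δ·N² = 900/7
  k=4: +1/(4!·1!·1!·1!·0!·0!) = 1/24
  k=5: −1/(5!·0!·0!·0!·1!·1!) = -1/120
Σ = 1/30  ⇒  CG² = 900/7·1/30² = 1/7
CG = +√(1/7) = +0.377964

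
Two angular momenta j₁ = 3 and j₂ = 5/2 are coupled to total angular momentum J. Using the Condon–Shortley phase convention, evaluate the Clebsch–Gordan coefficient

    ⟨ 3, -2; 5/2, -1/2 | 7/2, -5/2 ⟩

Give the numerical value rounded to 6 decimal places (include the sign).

-0.178174

triangle: 2!×4!×3!/10! = 288/3628800
(j±m)!: 1!×5!×2!×3!×1!×6! = 1036800
prefactor² = (2J+1)×Δ×N² = 4608/7
  k=1: −1/(1!×1!×4!×1!×0!×2!) = -1/48
  k=2: +1/(2!×0!×3!×0!×1!×3!) = 1/72
Σ = -1/144  ⇒  CG² = 4608/7×(-1/144)² = 2/63
CG = −√(2/63) = -0.178174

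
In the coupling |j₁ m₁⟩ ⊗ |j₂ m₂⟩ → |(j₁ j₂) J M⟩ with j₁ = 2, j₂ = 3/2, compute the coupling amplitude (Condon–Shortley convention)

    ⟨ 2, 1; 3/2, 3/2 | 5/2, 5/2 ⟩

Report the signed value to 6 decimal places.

−√(3/7) ≈ -0.654654

√[6·1!3!2!/7! · 3!1!3!0!5!0!] = √(432/7)
  +(−1)^1/∏(1,0,0,2,3,0)! = -1/12  (running -1/12)
⟨..|..⟩ = √(432/7)·(-1/12) = -0.654654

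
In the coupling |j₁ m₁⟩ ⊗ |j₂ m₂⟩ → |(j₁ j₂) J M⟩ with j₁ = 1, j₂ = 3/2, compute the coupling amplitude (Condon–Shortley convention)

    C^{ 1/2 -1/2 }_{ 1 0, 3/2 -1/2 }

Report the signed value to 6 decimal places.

−√(1/3) ≈ -0.577350

√[2·2!0!1!/4! · 1!1!1!2!0!1!] = √(1/3)
  +(−1)^1/∏(1,1,0,0,0,1)! = -1  (running -1)
⟨..|..⟩ = √(1/3)·(-1) = -0.577350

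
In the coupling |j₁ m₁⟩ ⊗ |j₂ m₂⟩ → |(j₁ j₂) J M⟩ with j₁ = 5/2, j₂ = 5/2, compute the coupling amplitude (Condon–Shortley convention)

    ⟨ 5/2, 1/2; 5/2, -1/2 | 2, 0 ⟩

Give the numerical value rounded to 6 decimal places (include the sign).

j₁+j₂−J=3  J+j₁−j₂=2  J−j₁+j₂=2  j₁+j₂+J+1=8
(j₁±m₁, j₂±m₂, J±M) = (3,2,2,3,2,2)
P² = 12/7
sum k=0..2:
  [0] +1/24 = 1/24
  [1] −1/2 = -1/2
  [2] +1/8 = 1/8
S = -1/3
C² = P²·S² = 4/21 ; C = -0.436436

-0.436436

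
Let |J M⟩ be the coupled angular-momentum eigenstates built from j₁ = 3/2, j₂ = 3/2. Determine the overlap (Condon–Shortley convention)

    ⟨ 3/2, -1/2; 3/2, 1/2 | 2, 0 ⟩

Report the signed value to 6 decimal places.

−√(1/4) = -0.500000

triangle: 1!×2!×2!/6! = 4/720
(j±m)!: 1!×2!×2!×1!×2!×2! = 16
prefactor² = (2J+1)×Δ×N² = 4/9
  k=0: +1/(0!×1!×2!×2!×0!×0!) = 1/4
  k=1: −1/(1!×0!×1!×1!×1!×1!) = -1
Σ = -3/4  ⇒  CG² = 4/9×(-3/4)² = 1/4
CG = −√(1/4) = -0.500000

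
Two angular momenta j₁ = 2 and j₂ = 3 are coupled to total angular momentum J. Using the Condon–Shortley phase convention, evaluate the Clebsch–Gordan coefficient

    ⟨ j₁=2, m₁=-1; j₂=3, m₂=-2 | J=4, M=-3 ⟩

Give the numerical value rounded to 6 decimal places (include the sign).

+√(1/20) = +0.223607

j₁+j₂−J=1  J+j₁−j₂=3  J−j₁+j₂=5  j₁+j₂+J+1=10
(j₁±m₁, j₂±m₂, J±M) = (1,3,1,5,1,7)
P² = 6480
sum k=0..1:
  [0] +1/144 = 1/144
  [1] −1/240 = -1/240
S = 1/360
C² = P²·S² = 1/20 ; C = +0.223607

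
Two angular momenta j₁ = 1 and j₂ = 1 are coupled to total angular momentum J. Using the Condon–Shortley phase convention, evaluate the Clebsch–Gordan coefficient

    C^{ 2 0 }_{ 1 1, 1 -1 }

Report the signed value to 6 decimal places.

triangle: 0!·2!·2!/5! = 4/120
(j±m)!: 2!·0!·0!·2!·2!·2! = 16
prefactor² = (2J+1)·Δ·N² = 8/3
  k=0: +1/(0!·0!·0!·0!·2!·2!) = 1/4
Σ = 1/4  ⇒  CG² = 8/3·1/4² = 1/6
CG = +√(1/6) = +0.408248

+√(1/6) = +0.408248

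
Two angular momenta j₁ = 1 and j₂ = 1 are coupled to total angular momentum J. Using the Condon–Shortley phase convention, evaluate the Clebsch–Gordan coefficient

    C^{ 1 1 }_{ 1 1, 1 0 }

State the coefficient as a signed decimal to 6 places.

+√(1/2) ≈ +0.707107

triangle: 1!×1!×1!/4! = 1/24
(j±m)!: 2!×0!×1!×1!×2!×0! = 4
prefactor² = (2J+1)×Δ×N² = 1/2
  k=0: +1/(0!×1!×0!×1!×1!×0!) = 1
Σ = 1  ⇒  CG² = 1/2×1² = 1/2
CG = +√(1/2) = +0.707107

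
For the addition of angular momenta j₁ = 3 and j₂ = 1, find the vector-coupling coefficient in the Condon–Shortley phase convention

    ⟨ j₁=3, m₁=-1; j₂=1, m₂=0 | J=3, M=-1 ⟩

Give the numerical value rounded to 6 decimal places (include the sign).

j₁+j₂−J=1  J+j₁−j₂=5  J−j₁+j₂=1  j₁+j₂+J+1=8
(j₁±m₁, j₂±m₂, J±M) = (2,4,1,1,2,4)
P² = 48
sum k=0..1:
  [0] +1/24 = 1/24
  [1] −1/12 = -1/12
S = -1/24
C² = P²·S² = 1/12 ; C = -0.288675

-0.288675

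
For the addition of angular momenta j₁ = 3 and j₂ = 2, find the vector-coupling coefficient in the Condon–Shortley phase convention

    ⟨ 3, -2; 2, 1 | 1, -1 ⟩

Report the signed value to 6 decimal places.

−√(2/7) ≈ -0.534522

√[3·4!2!0!/7! · 1!5!3!1!0!2!] = √(288/7)
  +(−1)^3/∏(3,1,2,0,0,0)! = -1/12  (running -1/12)
⟨..|..⟩ = √(288/7)·(-1/12) = -0.534522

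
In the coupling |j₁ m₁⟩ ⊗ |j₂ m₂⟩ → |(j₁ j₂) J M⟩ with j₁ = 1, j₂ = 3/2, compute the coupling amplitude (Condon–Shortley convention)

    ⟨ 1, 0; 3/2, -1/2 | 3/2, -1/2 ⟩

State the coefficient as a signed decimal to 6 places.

√[4·1!1!2!/5! · 1!1!1!2!1!2!] = √(4/15)
  +(−1)^0/∏(0,1,1,1,0,1)! = 1  (running 1)
  +(−1)^1/∏(1,0,0,0,1,2)! = -1/2  (running 1/2)
⟨..|..⟩ = √(4/15)·(1/2) = +0.258199

+√(1/15) = +0.258199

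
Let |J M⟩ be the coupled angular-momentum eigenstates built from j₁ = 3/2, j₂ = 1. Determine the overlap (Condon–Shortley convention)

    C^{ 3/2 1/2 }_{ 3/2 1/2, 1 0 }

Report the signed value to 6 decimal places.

+√(1/15) ≈ +0.258199

triangle: 1!×2!×1!/5! = 2/120
(j±m)!: 2!×1!×1!×1!×2!×1! = 4
prefactor² = (2J+1)×Δ×N² = 4/15
  k=0: +1/(0!×1!×1!×1!×1!×0!) = 1
  k=1: −1/(1!×0!×0!×0!×2!×1!) = -1/2
Σ = 1/2  ⇒  CG² = 4/15×1/2² = 1/15
CG = +√(1/15) = +0.258199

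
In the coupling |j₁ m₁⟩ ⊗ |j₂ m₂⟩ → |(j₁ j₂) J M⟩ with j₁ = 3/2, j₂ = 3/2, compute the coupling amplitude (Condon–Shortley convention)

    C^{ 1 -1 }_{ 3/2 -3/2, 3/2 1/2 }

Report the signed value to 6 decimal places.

triangle: 2!×1!×1!/5! = 2/120
(j±m)!: 0!×3!×2!×1!×0!×2! = 24
prefactor² = (2J+1)×Δ×N² = 6/5
  k=2: +1/(2!×0!×1!×0!×0!×1!) = 1/2
Σ = 1/2  ⇒  CG² = 6/5×1/2² = 3/10
CG = +√(3/10) = +0.547723

+0.547723  (= +√(3/10))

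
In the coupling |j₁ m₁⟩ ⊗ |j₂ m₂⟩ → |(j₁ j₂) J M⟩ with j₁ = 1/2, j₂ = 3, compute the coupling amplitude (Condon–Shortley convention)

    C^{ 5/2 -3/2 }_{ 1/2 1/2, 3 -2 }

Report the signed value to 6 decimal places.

+√(5/7) ≈ +0.845154

j₁+j₂−J=1  J+j₁−j₂=0  J−j₁+j₂=5  j₁+j₂+J+1=7
(j₁±m₁, j₂±m₂, J±M) = (1,0,1,5,1,4)
P² = 2880/7
sum k=0..0:
  [0] +1/24 = 1/24
S = 1/24
C² = P²·S² = 5/7 ; C = +0.845154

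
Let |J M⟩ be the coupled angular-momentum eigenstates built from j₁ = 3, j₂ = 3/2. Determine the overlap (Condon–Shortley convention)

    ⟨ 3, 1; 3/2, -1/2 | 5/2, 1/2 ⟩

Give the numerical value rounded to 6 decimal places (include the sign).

-0.119523  (= −√(1/70))

triangle: 2!·4!·1!/8! = 48/40320
(j±m)!: 4!·2!·1!·2!·3!·2! = 1152
prefactor² = (2J+1)·Δ·N² = 288/35
  k=0: +1/(0!·2!·2!·1!·2!·0!) = 1/8
  k=1: −1/(1!·1!·1!·0!·3!·1!) = -1/6
Σ = -1/24  ⇒  CG² = 288/35·(-1/24)² = 1/70
CG = −√(1/70) = -0.119523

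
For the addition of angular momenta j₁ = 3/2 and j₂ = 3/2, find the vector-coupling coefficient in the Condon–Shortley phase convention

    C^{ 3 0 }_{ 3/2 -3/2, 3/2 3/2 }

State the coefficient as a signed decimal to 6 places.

j₁+j₂−J=0  J+j₁−j₂=3  J−j₁+j₂=3  j₁+j₂+J+1=7
(j₁±m₁, j₂±m₂, J±M) = (0,3,3,0,3,3)
P² = 324/5
sum k=0..0:
  [0] +1/36 = 1/36
S = 1/36
C² = P²·S² = 1/20 ; C = +0.223607

+√(1/20) = +0.223607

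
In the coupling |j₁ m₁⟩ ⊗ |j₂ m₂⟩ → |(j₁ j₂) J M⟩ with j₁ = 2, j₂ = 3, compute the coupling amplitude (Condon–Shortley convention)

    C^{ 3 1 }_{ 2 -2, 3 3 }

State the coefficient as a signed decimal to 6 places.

+0.408248  (= +√(1/6))

j₁+j₂−J=2  J+j₁−j₂=2  J−j₁+j₂=4  j₁+j₂+J+1=9
(j₁±m₁, j₂±m₂, J±M) = (0,4,6,0,4,2)
P² = 1536
sum k=2..2:
  [2] +1/96 = 1/96
S = 1/96
C² = P²·S² = 1/6 ; C = +0.408248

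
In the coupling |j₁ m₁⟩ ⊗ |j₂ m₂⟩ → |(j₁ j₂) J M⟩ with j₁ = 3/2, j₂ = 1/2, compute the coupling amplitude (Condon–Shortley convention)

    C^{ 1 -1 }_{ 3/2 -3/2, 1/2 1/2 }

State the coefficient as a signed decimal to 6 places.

-0.866025

√[3·1!2!0!/4! · 0!3!1!0!0!2!] = √(3)
  +(−1)^1/∏(1,0,2,0,0,0)! = -1/2  (running -1/2)
⟨..|..⟩ = √(3)·(-1/2) = -0.866025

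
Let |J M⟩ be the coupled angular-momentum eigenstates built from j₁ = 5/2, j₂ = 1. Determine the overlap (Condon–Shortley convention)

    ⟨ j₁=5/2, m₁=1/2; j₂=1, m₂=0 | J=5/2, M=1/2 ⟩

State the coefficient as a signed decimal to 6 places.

triangle: 1!×4!×1!/7! = 24/5040
(j±m)!: 3!×2!×1!×1!×3!×2! = 144
prefactor² = (2J+1)×Δ×N² = 144/35
  k=0: +1/(0!×1!×2!×1!×2!×0!) = 1/4
  k=1: −1/(1!×0!×1!×0!×3!×1!) = -1/6
Σ = 1/12  ⇒  CG² = 144/35×1/12² = 1/35
CG = +√(1/35) = +0.169031

+√(1/35) ≈ +0.169031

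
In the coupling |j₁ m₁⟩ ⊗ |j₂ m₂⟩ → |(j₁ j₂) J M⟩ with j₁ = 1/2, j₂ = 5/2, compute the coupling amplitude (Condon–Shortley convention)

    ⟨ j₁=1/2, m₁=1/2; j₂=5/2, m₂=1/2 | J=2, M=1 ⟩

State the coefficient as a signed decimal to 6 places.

+0.577350  (= +√(1/3))

√[5·1!0!4!/6! · 1!0!3!2!3!1!] = √(12)
  +(−1)^0/∏(0,1,0,3,0,1)! = 1/6  (running 1/6)
⟨..|..⟩ = √(12)·(1/6) = +0.577350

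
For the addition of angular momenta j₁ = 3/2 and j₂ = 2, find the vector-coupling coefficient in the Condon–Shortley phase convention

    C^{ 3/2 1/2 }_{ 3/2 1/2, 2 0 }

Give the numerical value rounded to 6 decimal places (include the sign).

√[4·2!1!2!/6! · 2!1!2!2!2!1!] = √(16/45)
  +(−1)^0/∏(0,2,1,2,0,0)! = 1/4  (running 1/4)
  +(−1)^1/∏(1,1,0,1,1,1)! = -1  (running -3/4)
⟨..|..⟩ = √(16/45)·(-3/4) = -0.447214

−√(1/5) ≈ -0.447214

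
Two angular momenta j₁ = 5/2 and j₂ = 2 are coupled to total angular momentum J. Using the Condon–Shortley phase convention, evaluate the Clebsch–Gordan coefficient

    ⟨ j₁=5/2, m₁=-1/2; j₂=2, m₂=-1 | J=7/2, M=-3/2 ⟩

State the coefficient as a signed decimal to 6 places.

+0.308607  (= +√(2/21))

triangle: 1!×4!×3!/9! = 144/362880
(j±m)!: 2!×3!×1!×3!×2!×5! = 17280
prefactor² = (2J+1)×Δ×N² = 384/7
  k=0: +1/(0!×1!×3!×1!×1!×2!) = 1/12
  k=1: −1/(1!×0!×2!×0!×2!×3!) = -1/24
Σ = 1/24  ⇒  CG² = 384/7×1/24² = 2/21
CG = +√(2/21) = +0.308607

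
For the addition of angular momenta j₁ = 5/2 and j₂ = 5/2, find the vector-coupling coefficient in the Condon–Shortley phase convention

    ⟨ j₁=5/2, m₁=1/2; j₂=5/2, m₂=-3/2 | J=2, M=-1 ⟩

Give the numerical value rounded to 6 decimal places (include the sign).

-0.377964  (= −√(1/7))

j₁+j₂−J=3  J+j₁−j₂=2  J−j₁+j₂=2  j₁+j₂+J+1=8
(j₁±m₁, j₂±m₂, J±M) = (3,2,1,4,1,3)
P² = 36/7
sum k=0..1:
  [0] +1/12 = 1/12
  [1] −1/4 = -1/4
S = -1/6
C² = P²·S² = 1/7 ; C = -0.377964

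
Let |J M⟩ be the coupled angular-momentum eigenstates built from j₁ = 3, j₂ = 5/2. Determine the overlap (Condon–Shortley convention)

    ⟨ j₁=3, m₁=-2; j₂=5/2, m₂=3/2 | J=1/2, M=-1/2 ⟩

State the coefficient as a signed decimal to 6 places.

+√(5/21) ≈ +0.487950

triangle: 5!·1!·0!/7! = 120/5040
(j±m)!: 1!·5!·4!·1!·0!·1! = 2880
prefactor² = (2J+1)·Δ·N² = 960/7
  k=4: +1/(4!·1!·1!·0!·0!·0!) = 1/24
Σ = 1/24  ⇒  CG² = 960/7·1/24² = 5/21
CG = +√(5/21) = +0.487950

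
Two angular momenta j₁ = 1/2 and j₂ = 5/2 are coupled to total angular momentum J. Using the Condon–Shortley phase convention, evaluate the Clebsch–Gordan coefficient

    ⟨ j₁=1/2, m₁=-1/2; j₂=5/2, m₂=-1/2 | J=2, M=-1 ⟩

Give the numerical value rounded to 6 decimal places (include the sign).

j₁+j₂−J=1  J+j₁−j₂=0  J−j₁+j₂=4  j₁+j₂+J+1=6
(j₁±m₁, j₂±m₂, J±M) = (0,1,2,3,1,3)
P² = 12
sum k=1..1:
  [1] −1/6 = -1/6
S = -1/6
C² = P²·S² = 1/3 ; C = -0.577350

-0.577350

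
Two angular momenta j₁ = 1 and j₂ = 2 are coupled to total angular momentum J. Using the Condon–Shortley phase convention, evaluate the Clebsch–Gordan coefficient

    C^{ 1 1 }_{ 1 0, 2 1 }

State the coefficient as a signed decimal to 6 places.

-0.547723

√[3·2!0!2!/5! · 1!1!3!1!2!0!] = √(6/5)
  +(−1)^1/∏(1,1,0,2,0,0)! = -1/2  (running -1/2)
⟨..|..⟩ = √(6/5)·(-1/2) = -0.547723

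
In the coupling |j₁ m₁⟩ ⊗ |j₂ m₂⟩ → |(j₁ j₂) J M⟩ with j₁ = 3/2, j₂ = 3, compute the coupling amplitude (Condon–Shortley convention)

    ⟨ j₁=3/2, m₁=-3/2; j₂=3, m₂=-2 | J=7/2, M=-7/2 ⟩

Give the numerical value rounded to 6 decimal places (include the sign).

−√(1/3) ≈ -0.577350

√[8·1!2!5!/9! · 0!3!1!5!0!7!] = √(19200)
  +(−1)^1/∏(1,0,2,0,0,5)! = -1/240  (running -1/240)
⟨..|..⟩ = √(19200)·(-1/240) = -0.577350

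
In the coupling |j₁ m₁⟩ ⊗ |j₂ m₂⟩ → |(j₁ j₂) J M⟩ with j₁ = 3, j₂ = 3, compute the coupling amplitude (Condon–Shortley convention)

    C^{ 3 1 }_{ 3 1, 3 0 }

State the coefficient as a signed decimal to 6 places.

-0.408248  (= −√(1/6))

j₁+j₂−J=3  J+j₁−j₂=3  J−j₁+j₂=3  j₁+j₂+J+1=10
(j₁±m₁, j₂±m₂, J±M) = (4,2,3,3,4,2)
P² = 864/25
sum k=0..2:
  [0] +1/72 = 1/72
  [1] −1/8 = -1/8
  [2] +1/24 = 1/24
S = -5/72
C² = P²·S² = 1/6 ; C = -0.408248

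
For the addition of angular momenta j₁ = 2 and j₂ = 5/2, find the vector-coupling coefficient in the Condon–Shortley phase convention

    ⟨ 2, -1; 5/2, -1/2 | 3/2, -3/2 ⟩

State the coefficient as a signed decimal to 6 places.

triangle: 3!*1!*2!/7! = 12/5040
(j±m)!: 1!*3!*2!*3!*0!*3! = 432
prefactor² = (2J+1)*Δ*N² = 144/35
  k=2: +1/(2!*1!*1!*0!*0!*2!) = 1/4
Σ = 1/4  ⇒  CG² = 144/35*1/4² = 9/35
CG = +√(9/35) = +0.507093

+0.507093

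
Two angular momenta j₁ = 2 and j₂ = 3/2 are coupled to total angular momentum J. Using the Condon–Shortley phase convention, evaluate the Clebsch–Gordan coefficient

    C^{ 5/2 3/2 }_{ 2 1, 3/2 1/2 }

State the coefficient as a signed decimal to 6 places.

j₁+j₂−J=1  J+j₁−j₂=3  J−j₁+j₂=2  j₁+j₂+J+1=7
(j₁±m₁, j₂±m₂, J±M) = (3,1,2,1,4,1)
P² = 144/35
sum k=0..1:
  [0] +1/4 = 1/4
  [1] −1/6 = -1/6
S = 1/12
C² = P²·S² = 1/35 ; C = +0.169031

+√(1/35) = +0.169031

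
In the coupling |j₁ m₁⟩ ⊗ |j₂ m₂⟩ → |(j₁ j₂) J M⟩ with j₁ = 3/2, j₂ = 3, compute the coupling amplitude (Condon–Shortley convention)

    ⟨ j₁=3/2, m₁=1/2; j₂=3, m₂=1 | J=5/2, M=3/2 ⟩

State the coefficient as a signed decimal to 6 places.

√[6·2!1!4!/8! · 2!1!4!2!4!1!] = √(576/35)
  +(−1)^0/∏(0,2,1,4,0,0)! = 1/48  (running 1/48)
  +(−1)^1/∏(1,1,0,3,1,1)! = -1/6  (running -7/48)
⟨..|..⟩ = √(576/35)·(-7/48) = -0.591608

-0.591608  (= −√(7/20))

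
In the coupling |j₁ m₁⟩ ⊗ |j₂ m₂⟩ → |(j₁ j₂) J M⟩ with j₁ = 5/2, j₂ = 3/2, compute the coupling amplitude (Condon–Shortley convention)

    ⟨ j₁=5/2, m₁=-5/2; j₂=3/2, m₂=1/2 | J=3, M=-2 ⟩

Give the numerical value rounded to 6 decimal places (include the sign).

-0.645497  (= −√(5/12))

j₁+j₂−J=1  J+j₁−j₂=4  J−j₁+j₂=2  j₁+j₂+J+1=8
(j₁±m₁, j₂±m₂, J±M) = (0,5,2,1,1,5)
P² = 240
sum k=1..1:
  [1] −1/24 = -1/24
S = -1/24
C² = P²·S² = 5/12 ; C = -0.645497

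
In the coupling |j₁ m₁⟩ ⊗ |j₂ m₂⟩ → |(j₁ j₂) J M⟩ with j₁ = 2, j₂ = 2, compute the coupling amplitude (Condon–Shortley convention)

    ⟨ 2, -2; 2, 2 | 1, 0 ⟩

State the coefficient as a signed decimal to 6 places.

triangle: 3!×1!×1!/6! = 6/720
(j±m)!: 0!×4!×4!×0!×1!×1! = 576
prefactor² = (2J+1)×Δ×N² = 72/5
  k=3: −1/(3!×0!×1!×1!×0!×0!) = -1/6
Σ = -1/6  ⇒  CG² = 72/5×(-1/6)² = 2/5
CG = −√(2/5) = -0.632456

−√(2/5) = -0.632456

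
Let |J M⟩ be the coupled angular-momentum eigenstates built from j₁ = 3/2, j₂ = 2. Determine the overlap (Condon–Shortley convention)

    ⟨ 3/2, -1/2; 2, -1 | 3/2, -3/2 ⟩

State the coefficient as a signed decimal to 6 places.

−√(2/5) ≈ -0.632456

√[4·2!1!2!/6! · 1!2!1!3!0!3!] = √(8/5)
  +(−1)^1/∏(1,1,1,0,0,2)! = -1/2  (running -1/2)
⟨..|..⟩ = √(8/5)·(-1/2) = -0.632456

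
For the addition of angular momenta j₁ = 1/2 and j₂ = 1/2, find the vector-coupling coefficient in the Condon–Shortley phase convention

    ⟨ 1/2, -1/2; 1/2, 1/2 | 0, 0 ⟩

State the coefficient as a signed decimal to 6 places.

-0.707107

triangle: 1!·0!·0!/2! = 1/2
(j±m)!: 0!·1!·1!·0!·0!·0! = 1
prefactor² = (2J+1)·Δ·N² = 1/2
  k=1: −1/(1!·0!·0!·0!·0!·0!) = -1
Σ = -1  ⇒  CG² = 1/2·(-1)² = 1/2
CG = −√(1/2) = -0.707107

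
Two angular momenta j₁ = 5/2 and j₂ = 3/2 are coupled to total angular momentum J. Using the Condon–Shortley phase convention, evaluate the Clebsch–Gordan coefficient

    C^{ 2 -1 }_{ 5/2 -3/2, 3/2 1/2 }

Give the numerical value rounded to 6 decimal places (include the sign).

+0.154303  (= +√(1/42))

triangle: 2!*3!*1!/7! = 12/5040
(j±m)!: 1!*4!*2!*1!*1!*3! = 288
prefactor² = (2J+1)*Δ*N² = 24/7
  k=1: −1/(1!*1!*3!*1!*0!*0!) = -1/6
  k=2: +1/(2!*0!*2!*0!*1!*1!) = 1/4
Σ = 1/12  ⇒  CG² = 24/7*1/12² = 1/42
CG = +√(1/42) = +0.154303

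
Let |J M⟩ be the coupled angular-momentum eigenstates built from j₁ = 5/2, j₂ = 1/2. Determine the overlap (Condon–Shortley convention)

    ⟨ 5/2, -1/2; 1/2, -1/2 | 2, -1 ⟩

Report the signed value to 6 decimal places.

j₁+j₂−J=1  J+j₁−j₂=4  J−j₁+j₂=0  j₁+j₂+J+1=6
(j₁±m₁, j₂±m₂, J±M) = (2,3,0,1,1,3)
P² = 12
sum k=0..0:
  [0] +1/6 = 1/6
S = 1/6
C² = P²·S² = 1/3 ; C = +0.577350

+√(1/3) = +0.577350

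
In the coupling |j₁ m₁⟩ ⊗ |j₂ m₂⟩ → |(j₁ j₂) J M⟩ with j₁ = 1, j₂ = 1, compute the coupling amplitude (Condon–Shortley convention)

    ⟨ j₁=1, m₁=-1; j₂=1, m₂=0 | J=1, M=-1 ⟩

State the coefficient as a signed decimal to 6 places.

−√(1/2) = -0.707107

√[3·1!1!1!/4! · 0!2!1!1!0!2!] = √(1/2)
  +(−1)^1/∏(1,0,1,0,0,1)! = -1  (running -1)
⟨..|..⟩ = √(1/2)·(-1) = -0.707107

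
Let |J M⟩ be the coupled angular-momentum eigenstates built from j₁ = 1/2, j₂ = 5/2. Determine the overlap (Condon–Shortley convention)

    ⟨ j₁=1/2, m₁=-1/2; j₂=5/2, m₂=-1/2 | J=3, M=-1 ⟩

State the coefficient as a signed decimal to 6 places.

j₁+j₂−J=0  J+j₁−j₂=1  J−j₁+j₂=5  j₁+j₂+J+1=7
(j₁±m₁, j₂±m₂, J±M) = (0,1,2,3,2,4)
P² = 96
sum k=0..0:
  [0] +1/12 = 1/12
S = 1/12
C² = P²·S² = 2/3 ; C = +0.816497

+√(2/3) ≈ +0.816497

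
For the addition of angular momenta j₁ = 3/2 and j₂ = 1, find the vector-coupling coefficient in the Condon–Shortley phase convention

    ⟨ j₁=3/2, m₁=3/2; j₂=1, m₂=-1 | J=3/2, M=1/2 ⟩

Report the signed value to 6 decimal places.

+√(2/5) = +0.632456

√[4·1!2!1!/5! · 3!0!0!2!2!1!] = √(8/5)
  +(−1)^0/∏(0,1,0,0,2,1)! = 1/2  (running 1/2)
⟨..|..⟩ = √(8/5)·(1/2) = +0.632456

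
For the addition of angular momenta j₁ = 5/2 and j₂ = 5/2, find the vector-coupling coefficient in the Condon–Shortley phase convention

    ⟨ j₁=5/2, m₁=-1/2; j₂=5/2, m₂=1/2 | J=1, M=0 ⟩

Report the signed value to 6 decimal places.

+0.119523

j₁+j₂−J=4  J+j₁−j₂=1  J−j₁+j₂=1  j₁+j₂+J+1=7
(j₁±m₁, j₂±m₂, J±M) = (2,3,3,2,1,1)
P² = 72/35
sum k=2..3:
  [2] +1/4 = 1/4
  [3] −1/6 = -1/6
S = 1/12
C² = P²·S² = 1/70 ; C = +0.119523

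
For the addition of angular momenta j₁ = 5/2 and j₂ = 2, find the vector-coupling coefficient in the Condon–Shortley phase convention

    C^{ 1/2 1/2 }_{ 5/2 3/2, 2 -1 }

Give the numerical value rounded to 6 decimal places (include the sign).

triangle: 4!·1!·0!/6! = 24/720
(j±m)!: 4!·1!·1!·3!·1!·0! = 144
prefactor² = (2J+1)·Δ·N² = 48/5
  k=1: −1/(1!·3!·0!·0!·1!·0!) = -1/6
Σ = -1/6  ⇒  CG² = 48/5·(-1/6)² = 4/15
CG = −√(4/15) = -0.516398

−√(4/15) = -0.516398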